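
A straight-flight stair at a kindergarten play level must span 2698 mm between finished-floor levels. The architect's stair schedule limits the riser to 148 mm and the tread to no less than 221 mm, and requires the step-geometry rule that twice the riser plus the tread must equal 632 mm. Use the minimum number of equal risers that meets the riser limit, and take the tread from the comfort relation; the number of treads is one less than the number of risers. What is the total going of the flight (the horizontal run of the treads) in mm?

6264 mm

2698 / 148 = 18.230 → round up to 19 risers.
R = 2698 ÷ 19 = 142 mm.
T = 632 − 2·142 = 348 mm, which satisfies the 221 mm minimum.
19 risers give 18 treads; going = 18 × 348 = 6264 mm.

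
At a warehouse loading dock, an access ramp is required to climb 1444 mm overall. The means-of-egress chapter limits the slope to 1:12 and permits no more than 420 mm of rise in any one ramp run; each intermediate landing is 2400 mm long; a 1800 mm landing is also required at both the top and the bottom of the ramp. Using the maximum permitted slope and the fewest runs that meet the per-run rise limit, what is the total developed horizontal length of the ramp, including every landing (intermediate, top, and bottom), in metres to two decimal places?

28.13 m

1444 / 420 = 3.438 → round up to 4 ramp runs. That means 3 intermediate landings.
Horizontal run for 1444 mm of rise at 1:12 is 1444 × 12 = 17328 mm.
3 intermediate landings contribute 3 × 2400 = 7200 mm.
Top and bottom landings: 2 × 1800 = 3600 mm.
Total = 17328 + 7200 + 3600 = 28128 mm.
= 28.13 m.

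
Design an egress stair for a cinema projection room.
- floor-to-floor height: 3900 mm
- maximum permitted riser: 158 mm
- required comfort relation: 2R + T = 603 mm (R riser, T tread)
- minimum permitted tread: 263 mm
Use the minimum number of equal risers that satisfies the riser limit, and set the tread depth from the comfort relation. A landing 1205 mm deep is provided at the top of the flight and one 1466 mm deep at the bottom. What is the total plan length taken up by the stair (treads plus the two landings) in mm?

3900 / 158 = 24.684 → round up to 25 risers.
R = 3900 ÷ 25 = 156 mm.
From 2R + T = 603: T = 603 − 312 = 291 mm.
Treads = 25 − 1 = 24; going = 24 × 291 = 6984 mm.
Enclosure = 6984 + 1205 + 1466 = 9655 mm.

9655 mm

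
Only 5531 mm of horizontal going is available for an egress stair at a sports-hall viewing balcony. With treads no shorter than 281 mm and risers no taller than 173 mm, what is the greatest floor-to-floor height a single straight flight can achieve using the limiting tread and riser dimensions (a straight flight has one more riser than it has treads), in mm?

3460 mm

5531 / 281 = 19.68, so 19 treads fit.
Risers = treads + 1 = 20.
Maximum height = 20 × 173 = 3460 mm.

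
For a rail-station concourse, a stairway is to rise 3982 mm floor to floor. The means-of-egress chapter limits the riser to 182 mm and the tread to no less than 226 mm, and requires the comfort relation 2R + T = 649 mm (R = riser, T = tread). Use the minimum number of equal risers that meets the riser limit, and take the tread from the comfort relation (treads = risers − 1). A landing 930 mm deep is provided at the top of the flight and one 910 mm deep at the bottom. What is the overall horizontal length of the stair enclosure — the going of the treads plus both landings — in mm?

3982 / 182 = 21.88, so 22 risers are needed.
Each riser is 3982/22 = 181 mm (≤ 182 mm).
From 2R + T = 649: T = 649 − 362 = 287 mm.
Going = (22 − 1) × 287 = 6027 mm.
Enclosure = 6027 + 930 + 910 = 7867 mm.

7867 mm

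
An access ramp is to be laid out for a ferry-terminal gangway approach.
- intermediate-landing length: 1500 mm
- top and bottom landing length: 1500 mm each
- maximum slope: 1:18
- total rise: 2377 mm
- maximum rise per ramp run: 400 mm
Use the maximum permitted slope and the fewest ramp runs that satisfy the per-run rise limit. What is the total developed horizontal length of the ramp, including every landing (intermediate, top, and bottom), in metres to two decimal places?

2377 / 400 = 5.942 → round up to 6 ramp runs. That means 5 intermediate landings.
Horizontal run for 2377 mm of rise at 1:18 is 2377 × 18 = 42786 mm.
Intermediate landings: 5 × 1500 = 7500 mm.
Top and bottom landings: 2 × 1500 = 3000 mm.
Total = 42786 + 7500 + 3000 = 53286 mm.
= 53.29 m.

53.29 m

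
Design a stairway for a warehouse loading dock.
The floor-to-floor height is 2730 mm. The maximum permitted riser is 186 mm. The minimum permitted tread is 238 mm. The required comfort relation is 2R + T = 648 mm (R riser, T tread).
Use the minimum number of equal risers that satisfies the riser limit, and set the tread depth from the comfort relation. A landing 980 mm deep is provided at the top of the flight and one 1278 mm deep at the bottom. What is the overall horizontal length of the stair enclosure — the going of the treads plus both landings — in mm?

2730 / 186 = 14.677 → round up to 15 risers.
Riser R = 2730 / 15 = 182 mm, within the 186 mm limit.
From 2R + T = 648: T = 648 − 364 = 284 mm.
Going = (15 − 1) × 284 = 3976 mm.
Add landings: 3976 + 980 + 1278 = 6234 mm.

6234 mm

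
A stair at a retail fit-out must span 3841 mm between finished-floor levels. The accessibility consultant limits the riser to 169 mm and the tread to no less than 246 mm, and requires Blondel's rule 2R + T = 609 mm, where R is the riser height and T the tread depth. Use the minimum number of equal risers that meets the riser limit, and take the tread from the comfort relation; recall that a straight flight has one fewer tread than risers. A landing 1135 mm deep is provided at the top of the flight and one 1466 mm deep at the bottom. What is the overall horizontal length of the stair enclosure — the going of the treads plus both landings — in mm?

8651 mm

At most 169 each: 3841/169 = 22.73, giving 23 risers.
R = 3841 ÷ 23 = 167 mm.
Tread T = 609 − 2 × 167 = 275 mm (≥ 246 mm).
Treads = 23 − 1 = 22; going = 22 × 275 = 6050 mm.
Enclosure = 6050 + 1135 + 1466 = 8651 mm.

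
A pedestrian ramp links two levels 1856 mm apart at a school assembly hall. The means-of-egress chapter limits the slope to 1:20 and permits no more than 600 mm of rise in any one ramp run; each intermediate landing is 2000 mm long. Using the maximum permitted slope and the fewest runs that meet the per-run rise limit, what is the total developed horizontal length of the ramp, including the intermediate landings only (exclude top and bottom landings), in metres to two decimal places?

At most 600 each: 1856/600 = 3.09, giving 4 ramp runs. That means 3 intermediate landings.
Horizontal run for 1856 mm of rise at 1:20 is 1856 × 20 = 37120 mm.
Intermediate landings: 3 × 2000 = 6000 mm.
Developed length = 37120 + 6000 = 43120 mm.
= 43.12 m.

43.12 m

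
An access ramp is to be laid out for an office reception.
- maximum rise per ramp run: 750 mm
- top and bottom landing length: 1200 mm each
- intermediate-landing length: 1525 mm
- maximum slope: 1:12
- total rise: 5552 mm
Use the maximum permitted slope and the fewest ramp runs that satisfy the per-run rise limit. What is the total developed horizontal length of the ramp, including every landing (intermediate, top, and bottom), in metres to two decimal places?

79.70 m

At most 750 each: 5552/750 = 7.40, giving 8 ramp runs. That means 7 intermediate landings.
Horizontal run for 5552 mm of rise at 1:12 is 5552 × 12 = 66624 mm.
Intermediate landings: 7 × 1525 = 10675 mm.
Top and bottom landings: 2 × 1200 = 2400 mm.
Total = 66624 + 10675 + 2400 = 79699 mm.
= 79.70 m.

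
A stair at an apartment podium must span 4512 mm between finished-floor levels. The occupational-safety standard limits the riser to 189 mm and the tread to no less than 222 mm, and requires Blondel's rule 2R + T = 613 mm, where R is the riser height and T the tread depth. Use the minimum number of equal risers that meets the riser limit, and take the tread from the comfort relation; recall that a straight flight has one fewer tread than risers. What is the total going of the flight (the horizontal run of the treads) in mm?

5451 mm

4512 / 189 = 23.873 → round up to 24 risers.
R = 4512 ÷ 24 = 188 mm.
Tread T = 613 − 2 × 188 = 237 mm (≥ 222 mm).
24 risers give 23 treads; going = 23 × 237 = 5451 mm.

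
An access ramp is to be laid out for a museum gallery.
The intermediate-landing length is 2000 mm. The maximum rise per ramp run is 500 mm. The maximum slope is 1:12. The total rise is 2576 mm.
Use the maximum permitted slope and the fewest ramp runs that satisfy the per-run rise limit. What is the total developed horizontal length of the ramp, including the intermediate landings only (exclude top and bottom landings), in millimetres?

40912 mm

2576 / 500 = 5.152 → round up to 6 ramp runs. That means 5 intermediate landings.
Horizontal run for 2576 mm of rise at 1:12 is 2576 × 12 = 30912 mm.
Intermediate landings: 5 × 2000 = 10000 mm.
Developed length = 30912 + 10000 = 40912 mm.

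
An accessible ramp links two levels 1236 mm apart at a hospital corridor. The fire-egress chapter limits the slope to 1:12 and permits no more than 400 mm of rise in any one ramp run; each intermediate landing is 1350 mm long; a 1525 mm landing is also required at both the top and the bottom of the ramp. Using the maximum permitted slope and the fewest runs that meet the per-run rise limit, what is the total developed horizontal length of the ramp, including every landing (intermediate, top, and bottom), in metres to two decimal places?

21.93 m

1236 / 400 = 3.09, so 4 ramp runs are needed. That means 3 intermediate landings.
Ramp run (horizontal) at 1:12: 1236 × 12 = 14832 mm.
3 intermediate landings contribute 3 × 1350 = 4050 mm.
Top and bottom landings: 2 × 1525 = 3050 mm.
Total = 14832 + 4050 + 3050 = 21932 mm.
= 21.93 m.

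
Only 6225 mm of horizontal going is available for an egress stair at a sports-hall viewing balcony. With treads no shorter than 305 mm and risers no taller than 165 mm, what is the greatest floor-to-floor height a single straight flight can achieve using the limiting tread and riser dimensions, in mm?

3465 mm

Treads that fit: ⌊6225 / 305⌋ = 20.
Risers = treads + 1 = 21.
Maximum height = 21 × 165 = 3465 mm.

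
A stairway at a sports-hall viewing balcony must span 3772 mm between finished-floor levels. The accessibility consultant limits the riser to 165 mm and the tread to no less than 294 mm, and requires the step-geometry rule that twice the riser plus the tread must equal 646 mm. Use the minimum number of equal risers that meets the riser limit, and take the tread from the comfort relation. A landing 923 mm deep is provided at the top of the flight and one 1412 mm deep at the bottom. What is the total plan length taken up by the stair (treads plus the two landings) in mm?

9331 mm

⌈3772/165⌉ = 23 risers.
Each riser is 3772/23 = 164 mm (≤ 165 mm).
From 2R + T = 646: T = 646 − 328 = 318 mm.
23 risers give 22 treads; going = 22 × 318 = 6996 mm.
Add landings: 6996 + 923 + 1412 = 9331 mm.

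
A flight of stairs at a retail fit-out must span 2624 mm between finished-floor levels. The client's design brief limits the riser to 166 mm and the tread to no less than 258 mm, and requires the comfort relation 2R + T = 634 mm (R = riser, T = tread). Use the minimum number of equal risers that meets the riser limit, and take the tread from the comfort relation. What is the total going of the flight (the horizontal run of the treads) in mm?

4590 mm

⌈2624/166⌉ = 16 risers.
Each riser is 2624/16 = 164 mm (≤ 166 mm).
Tread T = 634 − 2 × 164 = 306 mm (≥ 258 mm).
Treads = 16 − 1 = 15; going = 15 × 306 = 4590 mm.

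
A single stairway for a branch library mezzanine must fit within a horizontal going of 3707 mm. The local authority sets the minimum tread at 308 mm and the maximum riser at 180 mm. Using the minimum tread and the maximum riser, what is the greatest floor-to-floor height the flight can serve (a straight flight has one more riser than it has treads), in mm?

Treads that fit: ⌊3707 / 308⌋ = 12.
Risers = treads + 1 = 13.
Maximum height = 13 × 180 = 2340 mm.

2340 mm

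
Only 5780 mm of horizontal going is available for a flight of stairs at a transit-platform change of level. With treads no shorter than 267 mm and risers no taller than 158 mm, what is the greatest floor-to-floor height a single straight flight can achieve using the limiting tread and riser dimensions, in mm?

Treads that fit: ⌊5780 / 267⌋ = 21.
Risers = treads + 1 = 22.
Maximum height = 22 × 158 = 3476 mm.

3476 mm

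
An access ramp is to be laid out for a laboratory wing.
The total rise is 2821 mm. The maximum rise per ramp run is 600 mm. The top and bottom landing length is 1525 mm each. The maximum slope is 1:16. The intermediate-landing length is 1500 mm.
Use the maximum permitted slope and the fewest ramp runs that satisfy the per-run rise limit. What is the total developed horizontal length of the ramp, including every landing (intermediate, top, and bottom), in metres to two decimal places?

54.19 m

⌈2821/600⌉ = 5 ramp runs. That means 4 intermediate landings.
Horizontal run for 2821 mm of rise at 1:16 is 2821 × 16 = 45136 mm.
4 intermediate landings contribute 4 × 1500 = 6000 mm.
Top and bottom landings: 2 × 1525 = 3050 mm.
Total = 45136 + 6000 + 3050 = 54186 mm.
= 54.19 m.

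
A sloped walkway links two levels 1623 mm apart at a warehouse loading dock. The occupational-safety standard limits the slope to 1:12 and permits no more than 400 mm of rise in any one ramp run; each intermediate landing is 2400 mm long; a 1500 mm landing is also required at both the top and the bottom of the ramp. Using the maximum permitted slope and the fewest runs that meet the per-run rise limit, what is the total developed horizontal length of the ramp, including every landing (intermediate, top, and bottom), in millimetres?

32076 mm

⌈1623/400⌉ = 5 ramp runs. That means 4 intermediate landings.
Horizontal run for 1623 mm of rise at 1:12 is 1623 × 12 = 19476 mm.
Intermediate landings: 4 × 2400 = 9600 mm.
Top and bottom landings: 2 × 1500 = 3000 mm.
Total = 19476 + 9600 + 3000 = 32076 mm.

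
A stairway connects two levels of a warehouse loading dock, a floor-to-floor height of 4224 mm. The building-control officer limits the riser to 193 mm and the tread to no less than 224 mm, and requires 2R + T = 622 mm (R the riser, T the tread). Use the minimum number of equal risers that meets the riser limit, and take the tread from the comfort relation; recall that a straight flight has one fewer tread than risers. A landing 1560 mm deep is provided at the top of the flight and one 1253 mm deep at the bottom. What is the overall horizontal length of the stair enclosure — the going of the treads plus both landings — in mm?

7811 mm

At most 193 each: 4224/193 = 21.89, giving 22 risers.
Each riser is 4224/22 = 192 mm (≤ 193 mm).
From 2R + T = 622: T = 622 − 384 = 238 mm.
Going = (22 − 1) × 238 = 4998 mm.
Add landings: 4998 + 1560 + 1253 = 7811 mm.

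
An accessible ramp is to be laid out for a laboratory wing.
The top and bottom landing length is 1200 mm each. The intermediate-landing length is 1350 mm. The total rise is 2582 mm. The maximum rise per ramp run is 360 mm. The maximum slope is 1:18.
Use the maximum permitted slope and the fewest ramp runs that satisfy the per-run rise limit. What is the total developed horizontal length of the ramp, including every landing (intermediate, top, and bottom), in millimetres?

58326 mm

2582 / 360 = 7.17, so 8 ramp runs are needed. That means 7 intermediate landings.
Ramp run (horizontal) at 1:18: 2582 × 18 = 46476 mm.
Intermediate landings: 7 × 1350 = 9450 mm.
Top and bottom landings: 2 × 1200 = 2400 mm.
Total = 46476 + 9450 + 2400 = 58326 mm.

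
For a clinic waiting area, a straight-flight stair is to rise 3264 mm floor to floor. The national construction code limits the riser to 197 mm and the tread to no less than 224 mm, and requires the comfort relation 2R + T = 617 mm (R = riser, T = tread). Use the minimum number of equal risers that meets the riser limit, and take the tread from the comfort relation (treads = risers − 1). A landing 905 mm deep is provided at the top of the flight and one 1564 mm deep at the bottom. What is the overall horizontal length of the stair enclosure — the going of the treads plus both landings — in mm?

At most 197 each: 3264/197 = 16.57, giving 17 risers.
Each riser is 3264/17 = 192 mm (≤ 197 mm).
From 2R + T = 617: T = 617 − 384 = 233 mm.
Treads = 17 − 1 = 16; going = 16 × 233 = 3728 mm.
Enclosure = 3728 + 905 + 1564 = 6197 mm.

6197 mm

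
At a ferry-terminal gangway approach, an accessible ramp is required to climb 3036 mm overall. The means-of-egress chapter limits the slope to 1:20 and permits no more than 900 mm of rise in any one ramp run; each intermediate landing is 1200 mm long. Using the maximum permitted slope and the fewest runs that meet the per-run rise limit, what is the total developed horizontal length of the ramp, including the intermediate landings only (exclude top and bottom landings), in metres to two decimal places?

64.32 m

⌈3036/900⌉ = 4 ramp runs. That means 3 intermediate landings.
Ramp run (horizontal) at 1:20: 3036 × 20 = 60720 mm.
3 intermediate landings contribute 3 × 1200 = 3600 mm.
Developed length = 60720 + 3600 = 64320 mm.
= 64.32 m.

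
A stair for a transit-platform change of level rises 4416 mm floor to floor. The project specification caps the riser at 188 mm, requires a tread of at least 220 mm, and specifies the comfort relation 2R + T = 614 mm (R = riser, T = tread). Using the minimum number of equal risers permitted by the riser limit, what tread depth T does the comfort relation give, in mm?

4416 / 188 = 23.49, so 24 risers are needed.
R = 4416 ÷ 24 = 184 mm.
Tread T = 614 − 2 × 184 = 246 mm (≥ 220 mm).

246 mm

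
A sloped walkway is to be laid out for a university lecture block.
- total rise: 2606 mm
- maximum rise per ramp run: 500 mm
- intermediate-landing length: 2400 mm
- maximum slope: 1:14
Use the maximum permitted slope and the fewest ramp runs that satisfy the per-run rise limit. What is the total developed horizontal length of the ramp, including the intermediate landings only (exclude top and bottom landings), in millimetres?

At most 500 each: 2606/500 = 5.21, giving 6 ramp runs. That means 5 intermediate landings.
Ramp run (horizontal) at 1:14: 2606 × 14 = 36484 mm.
Intermediate landings: 5 × 2400 = 12000 mm.
Total developed length = 36484 + 12000 = 48484 mm.

48484 mm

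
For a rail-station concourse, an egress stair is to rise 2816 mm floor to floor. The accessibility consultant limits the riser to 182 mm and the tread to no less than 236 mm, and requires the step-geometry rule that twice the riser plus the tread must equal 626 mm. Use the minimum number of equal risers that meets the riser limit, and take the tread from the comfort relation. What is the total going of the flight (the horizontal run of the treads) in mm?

4110 mm

2816 / 182 = 15.473 → round up to 16 risers.
Each riser is 2816/16 = 176 mm (≤ 182 mm).
T = 626 − 2·176 = 274 mm, which satisfies the 236 mm minimum.
Going = (16 − 1) × 274 = 4110 mm.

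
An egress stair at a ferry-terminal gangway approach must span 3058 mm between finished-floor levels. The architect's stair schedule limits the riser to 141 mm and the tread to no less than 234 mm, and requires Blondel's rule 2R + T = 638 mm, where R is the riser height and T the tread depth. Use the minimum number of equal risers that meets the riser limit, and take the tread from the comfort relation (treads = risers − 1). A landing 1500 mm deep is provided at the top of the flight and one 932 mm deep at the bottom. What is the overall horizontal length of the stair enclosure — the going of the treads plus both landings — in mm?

9992 mm

3058 / 141 = 21.69, so 22 risers are needed.
Riser R = 3058 / 22 = 139 mm, within the 141 mm limit.
Tread T = 638 − 2 × 139 = 360 mm (≥ 234 mm).
Treads = 22 − 1 = 21; going = 21 × 360 = 7560 mm.
Enclosure = 7560 + 1500 + 932 = 9992 mm.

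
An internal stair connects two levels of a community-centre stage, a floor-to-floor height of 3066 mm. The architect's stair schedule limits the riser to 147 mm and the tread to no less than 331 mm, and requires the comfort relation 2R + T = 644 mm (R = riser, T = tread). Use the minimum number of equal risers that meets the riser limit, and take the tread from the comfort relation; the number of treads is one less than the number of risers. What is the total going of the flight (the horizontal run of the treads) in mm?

7040 mm

⌈3066/147⌉ = 21 risers.
Each riser is 3066/21 = 146 mm (≤ 147 mm).
From 2R + T = 644: T = 644 − 292 = 352 mm.
Going = (21 − 1) × 352 = 7040 mm.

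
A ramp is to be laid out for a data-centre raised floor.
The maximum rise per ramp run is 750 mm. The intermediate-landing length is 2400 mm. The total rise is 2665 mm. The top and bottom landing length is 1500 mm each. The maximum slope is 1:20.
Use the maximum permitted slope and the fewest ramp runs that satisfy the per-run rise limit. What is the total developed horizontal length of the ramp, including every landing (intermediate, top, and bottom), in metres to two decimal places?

2665 / 750 = 3.553 → round up to 4 ramp runs. That means 3 intermediate landings.
Ramp run (horizontal) at 1:20: 2665 × 20 = 53300 mm.
Intermediate landings: 3 × 2400 = 7200 mm.
Top and bottom landings: 2 × 1500 = 3000 mm.
Total = 53300 + 7200 + 3000 = 63500 mm.
= 63.50 m.

63.50 m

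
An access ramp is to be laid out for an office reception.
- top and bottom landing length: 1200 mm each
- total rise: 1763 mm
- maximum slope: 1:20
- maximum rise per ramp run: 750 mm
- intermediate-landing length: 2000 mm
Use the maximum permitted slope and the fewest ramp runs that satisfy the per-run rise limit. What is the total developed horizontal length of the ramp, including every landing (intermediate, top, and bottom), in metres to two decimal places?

1763 / 750 = 2.351 → round up to 3 ramp runs. That means 2 intermediate landings.
Ramp run (horizontal) at 1:20: 1763 × 20 = 35260 mm.
Intermediate landings: 2 × 2000 = 4000 mm.
Top and bottom landings: 2 × 1200 = 2400 mm.
Total = 35260 + 4000 + 2400 = 41660 mm.
= 41.66 m.

41.66 m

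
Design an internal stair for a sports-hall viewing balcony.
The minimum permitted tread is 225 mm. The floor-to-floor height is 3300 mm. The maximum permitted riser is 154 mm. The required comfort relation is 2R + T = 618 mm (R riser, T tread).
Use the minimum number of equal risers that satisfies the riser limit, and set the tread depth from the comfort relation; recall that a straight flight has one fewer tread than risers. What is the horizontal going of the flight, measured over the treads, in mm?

⌈3300/154⌉ = 22 risers.
Riser R = 3300 / 22 = 150 mm, within the 154 mm limit.
Tread T = 618 − 2 × 150 = 318 mm (≥ 225 mm).
Going = (22 − 1) × 318 = 6678 mm.

6678 mm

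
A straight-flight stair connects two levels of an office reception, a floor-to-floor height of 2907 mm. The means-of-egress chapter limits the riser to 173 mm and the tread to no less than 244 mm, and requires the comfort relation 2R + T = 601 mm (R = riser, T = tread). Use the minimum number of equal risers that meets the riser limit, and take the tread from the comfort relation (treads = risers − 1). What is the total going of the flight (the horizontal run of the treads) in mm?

4144 mm

At most 173 each: 2907/173 = 16.80, giving 17 risers.
Riser R = 2907 / 17 = 171 mm, within the 173 mm limit.
Tread T = 601 − 2 × 171 = 259 mm (≥ 244 mm).
Going = (17 − 1) × 259 = 4144 mm.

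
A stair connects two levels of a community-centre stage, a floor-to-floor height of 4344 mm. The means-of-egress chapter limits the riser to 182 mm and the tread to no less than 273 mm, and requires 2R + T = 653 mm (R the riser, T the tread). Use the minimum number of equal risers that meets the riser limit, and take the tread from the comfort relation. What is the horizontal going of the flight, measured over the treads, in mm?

6693 mm

4344 / 182 = 23.868 → round up to 24 risers.
Riser R = 4344 / 24 = 181 mm, within the 182 mm limit.
From 2R + T = 653: T = 653 − 362 = 291 mm.
Going = (24 − 1) × 291 = 6693 mm.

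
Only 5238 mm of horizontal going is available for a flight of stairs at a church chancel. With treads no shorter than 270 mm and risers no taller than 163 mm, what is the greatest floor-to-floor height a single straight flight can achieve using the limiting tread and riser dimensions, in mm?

Treads that fit: ⌊5238 / 270⌋ = 19.
Risers = treads + 1 = 20.
Maximum height = 20 × 163 = 3260 mm.

3260 mm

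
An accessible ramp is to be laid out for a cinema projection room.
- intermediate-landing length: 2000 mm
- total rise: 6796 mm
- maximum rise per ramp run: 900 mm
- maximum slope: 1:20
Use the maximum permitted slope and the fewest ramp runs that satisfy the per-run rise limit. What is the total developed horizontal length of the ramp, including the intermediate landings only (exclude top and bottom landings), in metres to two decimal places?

149.92 m

⌈6796/900⌉ = 8 ramp runs. That means 7 intermediate landings.
Ramp run (horizontal) at 1:20: 6796 × 20 = 135920 mm.
7 intermediate landings contribute 7 × 2000 = 14000 mm.
Developed length = 135920 + 14000 = 149920 mm.
= 149.92 m.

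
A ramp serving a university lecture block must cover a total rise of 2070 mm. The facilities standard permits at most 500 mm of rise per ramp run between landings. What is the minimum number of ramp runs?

5 runs

2070 / 500 = 4.14, so 5 ramp runs are needed.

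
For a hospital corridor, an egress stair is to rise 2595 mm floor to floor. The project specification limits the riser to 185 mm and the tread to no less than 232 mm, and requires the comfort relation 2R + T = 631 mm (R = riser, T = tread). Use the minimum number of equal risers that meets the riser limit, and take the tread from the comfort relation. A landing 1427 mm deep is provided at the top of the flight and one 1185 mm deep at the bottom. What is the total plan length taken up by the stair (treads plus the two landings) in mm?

⌈2595/185⌉ = 15 risers.
Riser R = 2595 / 15 = 173 mm, within the 185 mm limit.
T = 631 − 2·173 = 285 mm, which satisfies the 232 mm minimum.
Treads = 15 − 1 = 14; going = 14 × 285 = 3990 mm.
Enclosure = 3990 + 1427 + 1185 = 6602 mm.

6602 mm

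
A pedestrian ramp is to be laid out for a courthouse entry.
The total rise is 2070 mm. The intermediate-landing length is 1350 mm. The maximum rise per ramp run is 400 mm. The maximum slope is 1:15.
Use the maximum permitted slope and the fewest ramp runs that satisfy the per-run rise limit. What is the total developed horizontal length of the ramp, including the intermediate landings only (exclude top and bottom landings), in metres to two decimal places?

37.80 m

2070 / 400 = 5.17, so 6 ramp runs are needed. That means 5 intermediate landings.
Horizontal run for 2070 mm of rise at 1:15 is 2070 × 15 = 31050 mm.
5 intermediate landings contribute 5 × 1350 = 6750 mm.
Developed length = 31050 + 6750 = 37800 mm.
= 37.80 m.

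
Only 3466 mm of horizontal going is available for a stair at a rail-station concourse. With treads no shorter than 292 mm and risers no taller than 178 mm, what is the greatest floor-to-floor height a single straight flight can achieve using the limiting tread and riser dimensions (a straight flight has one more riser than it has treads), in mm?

2136 mm

3466 / 292 = 11.87, so 11 treads fit.
Risers = treads + 1 = 12.
Maximum height = 12 × 178 = 2136 mm.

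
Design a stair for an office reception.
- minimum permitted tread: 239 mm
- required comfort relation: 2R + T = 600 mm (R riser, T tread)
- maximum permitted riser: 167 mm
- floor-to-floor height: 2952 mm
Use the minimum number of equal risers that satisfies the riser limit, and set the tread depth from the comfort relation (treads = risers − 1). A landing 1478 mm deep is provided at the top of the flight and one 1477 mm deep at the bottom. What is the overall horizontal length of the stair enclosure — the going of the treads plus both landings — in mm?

7579 mm

⌈2952/167⌉ = 18 risers.
Each riser is 2952/18 = 164 mm (≤ 167 mm).
Tread T = 600 − 2 × 164 = 272 mm (≥ 239 mm).
18 risers give 17 treads; going = 17 × 272 = 4624 mm.
Enclosure = 4624 + 1478 + 1477 = 7579 mm.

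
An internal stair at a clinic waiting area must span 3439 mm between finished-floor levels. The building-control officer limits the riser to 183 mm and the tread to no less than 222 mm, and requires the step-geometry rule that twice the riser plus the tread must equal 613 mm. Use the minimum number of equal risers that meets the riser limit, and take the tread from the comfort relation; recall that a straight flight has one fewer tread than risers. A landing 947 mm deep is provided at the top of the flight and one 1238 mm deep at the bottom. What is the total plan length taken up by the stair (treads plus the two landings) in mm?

3439 / 183 = 18.79, so 19 risers are needed.
Riser R = 3439 / 19 = 181 mm, within the 183 mm limit.
Tread T = 613 − 2 × 181 = 251 mm (≥ 222 mm).
Going = (19 − 1) × 251 = 4518 mm.
Add landings: 4518 + 947 + 1238 = 6703 mm.

6703 mm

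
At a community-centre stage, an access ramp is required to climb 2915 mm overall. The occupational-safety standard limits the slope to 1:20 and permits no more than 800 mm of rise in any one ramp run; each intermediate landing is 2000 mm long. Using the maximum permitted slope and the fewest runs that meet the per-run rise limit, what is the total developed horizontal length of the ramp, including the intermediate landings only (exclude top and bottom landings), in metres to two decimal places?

64.30 m

At most 800 each: 2915/800 = 3.64, giving 4 ramp runs. That means 3 intermediate landings.
Horizontal run for 2915 mm of rise at 1:20 is 2915 × 20 = 58300 mm.
Intermediate landings: 3 × 2000 = 6000 mm.
Developed length = 58300 + 6000 = 64300 mm.
= 64.30 m.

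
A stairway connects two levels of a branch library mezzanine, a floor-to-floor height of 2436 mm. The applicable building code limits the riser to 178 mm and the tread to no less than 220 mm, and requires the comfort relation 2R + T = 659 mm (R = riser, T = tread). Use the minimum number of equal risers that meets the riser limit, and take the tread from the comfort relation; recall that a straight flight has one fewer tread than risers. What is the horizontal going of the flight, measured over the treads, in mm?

4043 mm

⌈2436/178⌉ = 14 risers.
Each riser is 2436/14 = 174 mm (≤ 178 mm).
T = 659 − 2·174 = 311 mm, which satisfies the 220 mm minimum.
Treads = 14 − 1 = 13; going = 13 × 311 = 4043 mm.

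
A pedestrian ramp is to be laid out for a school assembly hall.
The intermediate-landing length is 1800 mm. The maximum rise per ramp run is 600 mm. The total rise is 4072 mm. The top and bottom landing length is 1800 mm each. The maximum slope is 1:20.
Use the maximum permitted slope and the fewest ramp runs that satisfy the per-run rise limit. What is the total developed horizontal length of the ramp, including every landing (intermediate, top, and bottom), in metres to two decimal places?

95.84 m

At most 600 each: 4072/600 = 6.79, giving 7 ramp runs. That means 6 intermediate landings.
Ramp run (horizontal) at 1:20: 4072 × 20 = 81440 mm.
6 intermediate landings contribute 6 × 1800 = 10800 mm.
Top and bottom landings: 2 × 1800 = 3600 mm.
Total = 81440 + 10800 + 3600 = 95840 mm.
= 95.84 m.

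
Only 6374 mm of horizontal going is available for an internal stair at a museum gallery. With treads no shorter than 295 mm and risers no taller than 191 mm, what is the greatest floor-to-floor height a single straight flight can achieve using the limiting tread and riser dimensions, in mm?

Treads that fit: ⌊6374 / 295⌋ = 21.
Risers = treads + 1 = 22.
Maximum height = 22 × 191 = 4202 mm.

4202 mm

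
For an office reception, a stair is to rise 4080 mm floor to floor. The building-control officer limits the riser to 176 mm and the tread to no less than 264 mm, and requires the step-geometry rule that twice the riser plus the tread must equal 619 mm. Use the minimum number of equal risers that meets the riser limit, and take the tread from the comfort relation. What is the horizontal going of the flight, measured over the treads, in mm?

At most 176 each: 4080/176 = 23.18, giving 24 risers.
Riser R = 4080 / 24 = 170 mm, within the 176 mm limit.
Tread T = 619 − 2 × 170 = 279 mm (≥ 264 mm).
Going = (24 − 1) × 279 = 6417 mm.

6417 mm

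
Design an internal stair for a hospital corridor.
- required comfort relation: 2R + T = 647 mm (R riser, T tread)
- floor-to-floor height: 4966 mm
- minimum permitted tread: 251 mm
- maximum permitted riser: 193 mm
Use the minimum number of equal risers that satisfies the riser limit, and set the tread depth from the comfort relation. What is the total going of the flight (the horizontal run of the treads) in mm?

4966 / 193 = 25.731 → round up to 26 risers.
Each riser is 4966/26 = 191 mm (≤ 193 mm).
T = 647 − 2·191 = 265 mm, which satisfies the 251 mm minimum.
Treads = 26 − 1 = 25; going = 25 × 265 = 6625 mm.

6625 mm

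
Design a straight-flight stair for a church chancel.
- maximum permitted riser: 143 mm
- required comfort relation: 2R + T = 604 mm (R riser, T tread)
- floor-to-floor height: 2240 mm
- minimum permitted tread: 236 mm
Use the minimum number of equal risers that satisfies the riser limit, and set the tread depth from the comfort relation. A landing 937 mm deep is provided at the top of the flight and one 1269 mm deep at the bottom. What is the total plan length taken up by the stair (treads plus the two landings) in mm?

2240 / 143 = 15.66, so 16 risers are needed.
Riser R = 2240 / 16 = 140 mm, within the 143 mm limit.
Tread T = 604 − 2 × 140 = 324 mm (≥ 236 mm).
Treads = 16 − 1 = 15; going = 15 × 324 = 4860 mm.
Add landings: 4860 + 937 + 1269 = 7066 mm.

7066 mm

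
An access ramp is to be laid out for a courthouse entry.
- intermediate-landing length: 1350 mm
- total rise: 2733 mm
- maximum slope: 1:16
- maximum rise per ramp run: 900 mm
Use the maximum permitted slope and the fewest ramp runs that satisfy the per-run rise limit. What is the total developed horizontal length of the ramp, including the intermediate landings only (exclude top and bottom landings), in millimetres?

47778 mm

⌈2733/900⌉ = 4 ramp runs. That means 3 intermediate landings.
Horizontal run for 2733 mm of rise at 1:16 is 2733 × 16 = 43728 mm.
Intermediate landings: 3 × 1350 = 4050 mm.
Total developed length = 43728 + 4050 = 47778 mm.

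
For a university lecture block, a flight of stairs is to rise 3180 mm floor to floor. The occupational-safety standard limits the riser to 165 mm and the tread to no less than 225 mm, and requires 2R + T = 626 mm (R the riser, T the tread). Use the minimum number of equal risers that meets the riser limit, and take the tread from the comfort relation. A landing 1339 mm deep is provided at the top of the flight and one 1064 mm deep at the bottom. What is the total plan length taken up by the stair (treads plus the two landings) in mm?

At most 165 each: 3180/165 = 19.27, giving 20 risers.
Each riser is 3180/20 = 159 mm (≤ 165 mm).
Tread T = 626 − 2 × 159 = 308 mm (≥ 225 mm).
Going = (20 − 1) × 308 = 5852 mm.
Add landings: 5852 + 1339 + 1064 = 8255 mm.

8255 mm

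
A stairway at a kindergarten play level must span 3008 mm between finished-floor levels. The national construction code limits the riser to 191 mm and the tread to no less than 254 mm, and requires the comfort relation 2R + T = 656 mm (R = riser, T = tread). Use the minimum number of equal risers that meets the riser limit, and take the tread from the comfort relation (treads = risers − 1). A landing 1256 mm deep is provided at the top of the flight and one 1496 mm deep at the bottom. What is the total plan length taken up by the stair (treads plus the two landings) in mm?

6952 mm

3008 / 191 = 15.749 → round up to 16 risers.
Each riser is 3008/16 = 188 mm (≤ 191 mm).
Tread T = 656 − 2 × 188 = 280 mm (≥ 254 mm).
16 risers give 15 treads; going = 15 × 280 = 4200 mm.
Enclosure = 4200 + 1256 + 1496 = 6952 mm.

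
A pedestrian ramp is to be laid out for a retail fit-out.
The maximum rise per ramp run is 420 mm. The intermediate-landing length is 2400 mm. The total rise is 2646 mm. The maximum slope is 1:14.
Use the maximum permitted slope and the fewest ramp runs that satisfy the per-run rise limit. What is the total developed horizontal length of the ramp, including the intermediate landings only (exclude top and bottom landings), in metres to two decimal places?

51.44 m

At most 420 each: 2646/420 = 6.30, giving 7 ramp runs. That means 6 intermediate landings.
Horizontal run for 2646 mm of rise at 1:14 is 2646 × 14 = 37044 mm.
Intermediate landings: 6 × 2400 = 14400 mm.
Developed length = 37044 + 14400 = 51444 mm.
= 51.44 m.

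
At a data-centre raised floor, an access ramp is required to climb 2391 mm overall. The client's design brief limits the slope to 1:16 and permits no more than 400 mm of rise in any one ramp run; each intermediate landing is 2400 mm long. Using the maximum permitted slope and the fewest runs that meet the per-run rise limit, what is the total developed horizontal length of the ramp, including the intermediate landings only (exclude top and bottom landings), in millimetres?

50256 mm

⌈2391/400⌉ = 6 ramp runs. That means 5 intermediate landings.
Horizontal run for 2391 mm of rise at 1:16 is 2391 × 16 = 38256 mm.
Intermediate landings: 5 × 2400 = 12000 mm.
Total developed length = 38256 + 12000 = 50256 mm.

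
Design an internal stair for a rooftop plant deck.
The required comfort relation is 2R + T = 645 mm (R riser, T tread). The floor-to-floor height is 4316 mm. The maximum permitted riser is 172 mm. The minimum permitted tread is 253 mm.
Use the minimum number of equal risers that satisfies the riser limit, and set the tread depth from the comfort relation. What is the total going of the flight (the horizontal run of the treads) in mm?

7825 mm

4316 / 172 = 25.09, so 26 risers are needed.
R = 4316 ÷ 26 = 166 mm.
From 2R + T = 645: T = 645 − 332 = 313 mm.
Going = (26 − 1) × 313 = 7825 mm.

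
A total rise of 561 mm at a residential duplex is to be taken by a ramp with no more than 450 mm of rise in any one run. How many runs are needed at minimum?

2 runs

561 / 450 = 1.25, so 2 ramp runs are needed.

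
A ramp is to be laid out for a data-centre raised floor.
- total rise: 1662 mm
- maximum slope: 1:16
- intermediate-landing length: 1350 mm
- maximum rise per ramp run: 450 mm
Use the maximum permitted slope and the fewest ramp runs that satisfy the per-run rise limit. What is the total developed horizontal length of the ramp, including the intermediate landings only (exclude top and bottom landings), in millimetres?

30642 mm

1662 / 450 = 3.69, so 4 ramp runs are needed. That means 3 intermediate landings.
Horizontal run for 1662 mm of rise at 1:16 is 1662 × 16 = 26592 mm.
Intermediate landings: 3 × 1350 = 4050 mm.
Developed length = 26592 + 4050 = 30642 mm.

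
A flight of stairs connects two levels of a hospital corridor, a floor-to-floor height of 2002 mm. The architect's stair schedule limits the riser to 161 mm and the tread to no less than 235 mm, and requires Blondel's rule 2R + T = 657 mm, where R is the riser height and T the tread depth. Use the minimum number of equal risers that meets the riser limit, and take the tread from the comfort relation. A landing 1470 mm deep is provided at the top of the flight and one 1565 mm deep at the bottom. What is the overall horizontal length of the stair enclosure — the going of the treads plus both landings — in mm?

7223 mm

2002 / 161 = 12.43, so 13 risers are needed.
R = 2002 ÷ 13 = 154 mm.
T = 657 − 2·154 = 349 mm, which satisfies the 235 mm minimum.
13 risers give 12 treads; going = 12 × 349 = 4188 mm.
Add landings: 4188 + 1470 + 1565 = 7223 mm.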